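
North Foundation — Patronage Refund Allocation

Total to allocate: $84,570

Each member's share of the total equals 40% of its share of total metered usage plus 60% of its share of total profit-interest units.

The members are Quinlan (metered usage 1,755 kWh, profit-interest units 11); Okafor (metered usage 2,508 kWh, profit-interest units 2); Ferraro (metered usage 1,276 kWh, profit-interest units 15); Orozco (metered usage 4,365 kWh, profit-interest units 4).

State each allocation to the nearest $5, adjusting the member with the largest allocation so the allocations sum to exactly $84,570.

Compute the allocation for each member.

Quinlan: $23,435 · Okafor: $11,740 · Ferraro: $28,145 · Orozco: $21,250

Metered usage total 9,904; profit-interest units total 32.
Blended shares (40% metered usage + 60% profit-interest units): Quinlan 0.2771; Okafor 0.1388; Ferraro 0.3328; Orozco 0.2513.
Raw shares: Quinlan 23,436.92; Okafor 11,737.67; Ferraro 28,143.60; Orozco 21,251.80.
At nearest $5: Quinlan $23,435; Okafor $11,740; Ferraro $28,145; Orozco $21,250. Sum = $84,570.
No rounding difference to absorb.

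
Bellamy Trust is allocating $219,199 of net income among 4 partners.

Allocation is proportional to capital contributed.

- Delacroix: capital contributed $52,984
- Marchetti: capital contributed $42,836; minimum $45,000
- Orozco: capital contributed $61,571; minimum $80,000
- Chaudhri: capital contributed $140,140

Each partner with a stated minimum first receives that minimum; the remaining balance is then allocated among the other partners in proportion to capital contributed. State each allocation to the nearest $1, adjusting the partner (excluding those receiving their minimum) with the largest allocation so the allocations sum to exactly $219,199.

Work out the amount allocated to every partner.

Delacroix: $25,844 | Marchetti: $45,000 | Orozco: $80,000 | Chaudhri: $68,355

Fund the minimums — Marchetti $45,000; Orozco $80,000. Residual $94,199.
Residual split over remaining capital contributed 193,124: Delacroix 25,843.71 → $25,844; Chaudhri 68,355.29 → $68,355.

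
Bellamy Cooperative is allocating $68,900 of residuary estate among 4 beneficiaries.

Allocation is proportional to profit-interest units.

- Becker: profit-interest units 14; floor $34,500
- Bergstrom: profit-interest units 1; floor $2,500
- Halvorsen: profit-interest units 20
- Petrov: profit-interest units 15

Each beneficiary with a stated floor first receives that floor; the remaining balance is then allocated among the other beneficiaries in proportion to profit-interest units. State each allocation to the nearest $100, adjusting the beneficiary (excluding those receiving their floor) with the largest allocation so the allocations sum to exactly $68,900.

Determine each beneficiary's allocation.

Fund the minimums — Becker $34,500; Bergstrom $2,500. Residual $31,900.
Residual split over remaining profit-interest units 35: Halvorsen 18,228.57 → $18,200; Petrov 13,671.43 → $13,700.

Becker: $34,500; Bergstrom: $2,500; Halvorsen: $18,200; Petrov: $13,700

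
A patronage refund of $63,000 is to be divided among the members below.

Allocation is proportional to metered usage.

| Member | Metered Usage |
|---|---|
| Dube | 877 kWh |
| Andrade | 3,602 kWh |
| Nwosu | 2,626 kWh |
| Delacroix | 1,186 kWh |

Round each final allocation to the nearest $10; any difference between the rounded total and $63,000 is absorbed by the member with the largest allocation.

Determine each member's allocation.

Combined metered usage = 8,291.
Pro-rata amounts: Dube 877/8,291 × $63,000 = 6,663.97; Andrade 3,602/8,291 × $63,000 = 27,370.16; Nwosu 2,626/8,291 × $63,000 = 19,953.93; Delacroix 1,186/8,291 × $63,000 = 9,011.94.
After rounding ($10): Dube $6,660; Andrade $27,370; Nwosu $19,950; Delacroix $9,010. Sum = $62,990.
Difference $63,000 − $62,990 = +$10 applied to largest allocation (Andrade): Andrade becomes $27,380.

Dube: $6,660 | Andrade: $27,380 | Nwosu: $19,950 | Delacroix: $9,010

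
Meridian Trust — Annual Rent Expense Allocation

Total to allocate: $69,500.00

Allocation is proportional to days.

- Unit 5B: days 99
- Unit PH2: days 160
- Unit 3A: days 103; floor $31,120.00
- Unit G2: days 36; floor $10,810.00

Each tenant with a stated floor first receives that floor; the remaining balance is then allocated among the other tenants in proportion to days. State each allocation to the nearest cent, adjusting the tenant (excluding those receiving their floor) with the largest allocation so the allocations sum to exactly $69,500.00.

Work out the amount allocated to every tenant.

Unit 5B: $10,538.34 | Unit PH2: $17,031.66 | Unit 3A: $31,120.00 | Unit G2: $10,810.00

Fund the minimums — Unit 3A $31,120.00; Unit G2 $10,810.00. Remaining pool $27,570.00.
Remaining pool split over remaining days 259: Unit 5B 10,538.3398 → $10,538.34; Unit PH2 17,031.6602 → $17,031.66.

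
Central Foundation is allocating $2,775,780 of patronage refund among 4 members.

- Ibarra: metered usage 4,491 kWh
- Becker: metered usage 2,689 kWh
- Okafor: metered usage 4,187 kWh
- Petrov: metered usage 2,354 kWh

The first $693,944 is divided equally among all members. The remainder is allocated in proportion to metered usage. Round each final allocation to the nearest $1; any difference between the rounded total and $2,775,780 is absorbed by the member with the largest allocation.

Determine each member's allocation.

Ibarra: $854,888; Becker: $581,478; Okafor: $808,764; Petrov: $530,650

First tranche $693,944 split equally: $173,486 each.
Remainder $2,081,836 by metered usage (total 13,721): Ibarra 681,402.63 → $681,403; Becker 407,991.91 → $407,992; Okafor 635,277.85 → $635,278; Petrov 357,163.61 → $357,164.
Rounding difference −$1 on remainder applied to Ibarra.
Totals: Ibarra $173,486 + $681,402 = $854,888; Becker $173,486 + $407,992 = $581,478; Okafor $173,486 + $635,278 = $808,764; Petrov $173,486 + $357,164 = $530,650.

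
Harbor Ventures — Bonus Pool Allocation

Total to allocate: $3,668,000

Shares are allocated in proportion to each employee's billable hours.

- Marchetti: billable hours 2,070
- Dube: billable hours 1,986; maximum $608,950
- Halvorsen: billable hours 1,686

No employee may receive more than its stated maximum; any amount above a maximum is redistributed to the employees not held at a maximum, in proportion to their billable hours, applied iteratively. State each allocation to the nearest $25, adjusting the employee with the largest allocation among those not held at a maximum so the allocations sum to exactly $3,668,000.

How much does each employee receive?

Billable hours total: 5,742.
Proportional shares (ignoring caps): Marchetti 1,322,319.75; Dube 1,268,660.40; Halvorsen 1,077,019.85.
Cap binds for Dube ($608,950); balance $3,059,050 reallocated over remaining billable hours 3,756.
Shares after redistribution: Marchetti 1,685,898.16 → $1,685,900; Halvorsen 1,373,151.84 → $1,373,150.

Marchetti: $1,685,900 | Dube: $608,950 | Halvorsen: $1,373,150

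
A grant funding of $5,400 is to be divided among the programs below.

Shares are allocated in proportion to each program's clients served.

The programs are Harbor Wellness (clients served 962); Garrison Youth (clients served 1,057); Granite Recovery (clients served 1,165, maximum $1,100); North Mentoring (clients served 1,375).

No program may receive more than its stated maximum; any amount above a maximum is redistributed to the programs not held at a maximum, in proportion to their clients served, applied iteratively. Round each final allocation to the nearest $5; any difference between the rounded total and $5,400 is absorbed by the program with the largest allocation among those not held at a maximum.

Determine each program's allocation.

Harbor Wellness: $1,220 · Garrison Youth: $1,340 · Granite Recovery: $1,100 · North Mentoring: $1,740

Clients served total: 4,559.
Proportional shares (ignoring caps): Harbor Wellness 1,139.46; Garrison Youth 1,251.99; Granite Recovery 1,379.91; North Mentoring 1,628.65.
Capped: Granite Recovery ($1,100); balance $4,300 reallocated over remaining clients served 3,394.
Shares after redistribution: Harbor Wellness 1,218.80 → $1,220; Garrison Youth 1,339.16 → $1,340; North Mentoring 1,742.04 → $1,740.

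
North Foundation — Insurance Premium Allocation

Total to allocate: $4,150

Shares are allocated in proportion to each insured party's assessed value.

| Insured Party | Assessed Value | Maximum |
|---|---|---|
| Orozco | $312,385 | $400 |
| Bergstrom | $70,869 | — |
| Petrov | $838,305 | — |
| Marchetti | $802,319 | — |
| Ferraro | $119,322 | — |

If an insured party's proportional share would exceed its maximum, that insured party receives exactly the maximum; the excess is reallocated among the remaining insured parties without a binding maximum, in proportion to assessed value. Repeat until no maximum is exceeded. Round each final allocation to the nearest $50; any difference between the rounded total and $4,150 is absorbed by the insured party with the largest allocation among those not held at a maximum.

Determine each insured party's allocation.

Combined assessed value = 2,143,200.
Pro-rata shares before constraints: Orozco 604.89; Bergstrom 137.23; Petrov 1,623.26; Marchetti 1,553.58; Ferraro 231.05.
Cap binds for Orozco ($400); residual $3,750 reallocated over remaining assessed value 1,830,815.
Remaining shares: Bergstrom 145.16 → $150; Petrov 1,717.07 → $1,700; Marchetti 1,643.36 → $1,650; Ferraro 244.40 → $250.

Orozco: $400 | Bergstrom: $150 | Petrov: $1,700 | Marchetti: $1,650 | Ferraro: $250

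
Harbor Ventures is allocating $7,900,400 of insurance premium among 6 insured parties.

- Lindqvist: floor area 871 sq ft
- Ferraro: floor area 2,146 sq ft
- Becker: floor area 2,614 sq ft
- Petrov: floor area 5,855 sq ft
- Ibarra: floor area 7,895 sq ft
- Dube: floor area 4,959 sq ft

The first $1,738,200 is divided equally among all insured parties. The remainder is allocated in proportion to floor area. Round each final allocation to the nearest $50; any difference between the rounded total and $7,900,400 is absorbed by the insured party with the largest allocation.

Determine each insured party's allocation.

Lindqvist: $510,200 · Ferraro: $833,000 · Becker: $951,500 · Petrov: $1,772,000 · Ibarra: $2,288,500 · Dube: $1,545,200

$1,738,200 shared equally gives $289,700 per insured party.
Remainder $6,162,200 by floor area (total 24,340): Lindqvist 220,512.58 → $220,500; Ferraro 543,306.54 → $543,300; Becker 661,790.91 → $661,800; Petrov 1,482,320.50 → $1,482,300; Ibarra 1,998,790.84 → $1,998,800; Dube 1,255,478.63 → $1,255,500.
Totals: Lindqvist $289,700 + $220,500 = $510,200; Ferraro $289,700 + $543,300 = $833,000; Becker $289,700 + $661,800 = $951,500; Petrov $289,700 + $1,482,300 = $1,772,000; Ibarra $289,700 + $1,998,800 = $2,288,500; Dube $289,700 + $1,255,500 = $1,545,200.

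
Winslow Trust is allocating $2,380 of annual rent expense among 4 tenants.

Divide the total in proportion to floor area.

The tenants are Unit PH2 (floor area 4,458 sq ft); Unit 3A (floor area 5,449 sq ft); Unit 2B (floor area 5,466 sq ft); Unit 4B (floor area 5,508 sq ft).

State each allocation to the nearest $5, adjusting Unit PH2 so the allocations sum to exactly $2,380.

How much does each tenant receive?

Unit PH2: $505 · Unit 3A: $620 · Unit 2B: $625 · Unit 4B: $630

Total floor area = 20,881.
Pro-rata amounts: Unit PH2 4,458/20,881 × $2,380 = 508.12; Unit 3A 5,449/20,881 × $2,380 = 621.07; Unit 2B 5,466/20,881 × $2,380 = 623.01; Unit 4B 5,508/20,881 × $2,380 = 627.80.
After rounding ($5): Unit PH2 $510; Unit 3A $620; Unit 2B $625; Unit 4B $630. Sum = $2,385.
Difference $2,380 − $2,385 = −$5 applied to Unit PH2: Unit PH2 becomes $505.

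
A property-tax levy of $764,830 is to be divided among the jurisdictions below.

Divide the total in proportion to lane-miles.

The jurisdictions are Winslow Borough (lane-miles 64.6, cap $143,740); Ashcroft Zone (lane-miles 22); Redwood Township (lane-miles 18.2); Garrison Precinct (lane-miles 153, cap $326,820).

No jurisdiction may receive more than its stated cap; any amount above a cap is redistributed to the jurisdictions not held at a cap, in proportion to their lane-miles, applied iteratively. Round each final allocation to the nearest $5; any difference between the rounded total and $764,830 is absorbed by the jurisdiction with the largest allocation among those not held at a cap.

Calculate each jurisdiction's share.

Lane-miles total: 257.8.
Unconstrained shares: Winslow Borough 191,652.51; Ashcroft Zone 65,268.66; Redwood Township 53,994.98; Garrison Precinct 453,913.85.
Capped: Winslow Borough ($143,740), Garrison Precinct ($326,820); remaining pool $294,270 reallocated over remaining lane-miles 40.2.
Remaining shares: Ashcroft Zone 161,043.28 → $161,045; Redwood Township 133,226.72 → $133,225.

Winslow Borough: $143,740 · Ashcroft Zone: $161,045 · Redwood Township: $133,225 · Garrison Precinct: $326,820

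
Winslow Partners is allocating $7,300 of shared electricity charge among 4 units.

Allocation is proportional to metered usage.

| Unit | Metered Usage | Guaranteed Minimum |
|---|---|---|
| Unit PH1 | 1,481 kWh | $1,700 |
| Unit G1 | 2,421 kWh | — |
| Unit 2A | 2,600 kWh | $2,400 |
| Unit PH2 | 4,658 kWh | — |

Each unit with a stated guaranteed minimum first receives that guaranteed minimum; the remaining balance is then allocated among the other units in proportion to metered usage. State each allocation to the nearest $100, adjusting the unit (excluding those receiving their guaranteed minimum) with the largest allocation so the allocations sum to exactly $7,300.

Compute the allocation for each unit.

Fund the minimums — Unit PH1 $1,700; Unit 2A $2,400. Balance $3,200.
Balance split over remaining metered usage 7,079: Unit G1 1,094.39 → $1,100; Unit PH2 2,105.61 → $2,100.

Unit PH1: $1,700 | Unit G1: $1,100 | Unit 2A: $2,400 | Unit PH2: $2,100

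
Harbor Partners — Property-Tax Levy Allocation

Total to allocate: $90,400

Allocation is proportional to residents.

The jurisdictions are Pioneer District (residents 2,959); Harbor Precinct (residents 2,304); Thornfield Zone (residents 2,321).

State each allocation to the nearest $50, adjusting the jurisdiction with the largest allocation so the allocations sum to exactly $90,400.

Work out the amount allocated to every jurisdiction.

Pioneer District: $35,300 | Harbor Precinct: $27,450 | Thornfield Zone: $27,650

Residents total: 7,584.
Raw shares: Pioneer District 2,959/7,584 × $90,400 = 35,270.78; Harbor Precinct 2,304/7,584 × $90,400 = 27,463.29; Thornfield Zone 2,321/7,584 × $90,400 = 27,665.93.
Rounded to nearest $50: Pioneer District $35,250; Harbor Precinct $27,450; Thornfield Zone $27,650. Sum = $90,350.
Difference $90,400 − $90,350 = +$50 applied to largest allocation (Pioneer District): Pioneer District becomes $35,300.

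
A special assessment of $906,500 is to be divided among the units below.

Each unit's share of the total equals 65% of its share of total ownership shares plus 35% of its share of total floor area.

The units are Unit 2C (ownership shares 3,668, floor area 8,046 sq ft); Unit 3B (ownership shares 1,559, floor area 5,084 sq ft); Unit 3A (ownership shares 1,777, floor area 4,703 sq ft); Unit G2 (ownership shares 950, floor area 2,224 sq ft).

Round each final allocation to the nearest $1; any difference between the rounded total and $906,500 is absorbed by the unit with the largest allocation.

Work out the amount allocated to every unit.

Ownership shares total 7,954; floor area total 20,057.
Combined weights (65% ownership shares + 35% floor area): Unit 2C 0.4402; Unit 3B 0.2161; Unit 3A 0.2273; Unit G2 0.1164.
Proportional shares: Unit 2C 398,999.06; Unit 3B 195,911.39; Unit 3A 206,033.71; Unit G2 105,555.84.
After rounding ($1): Unit 2C $398,999; Unit 3B $195,911; Unit 3A $206,034; Unit G2 $105,556. Sum = $906,500.
Rounded total matches; no reconciliation needed.

Unit 2C: $398,999; Unit 3B: $195,911; Unit 3A: $206,034; Unit G2: $105,556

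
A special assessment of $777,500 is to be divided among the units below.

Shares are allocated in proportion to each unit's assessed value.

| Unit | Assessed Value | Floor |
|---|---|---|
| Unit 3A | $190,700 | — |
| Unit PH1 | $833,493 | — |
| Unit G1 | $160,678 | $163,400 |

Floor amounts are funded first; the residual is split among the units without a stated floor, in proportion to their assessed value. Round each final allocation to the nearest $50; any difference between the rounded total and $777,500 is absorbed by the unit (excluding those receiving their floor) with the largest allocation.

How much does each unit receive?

Minimums first: Unit G1 $163,400. Balance $614,100.
Balance split over remaining assessed value 1,024,193: Unit 3A 114,342.58 → $114,350; Unit PH1 499,757.42 → $499,750.

Unit 3A: $114,350; Unit PH1: $499,750; Unit G1: $163,400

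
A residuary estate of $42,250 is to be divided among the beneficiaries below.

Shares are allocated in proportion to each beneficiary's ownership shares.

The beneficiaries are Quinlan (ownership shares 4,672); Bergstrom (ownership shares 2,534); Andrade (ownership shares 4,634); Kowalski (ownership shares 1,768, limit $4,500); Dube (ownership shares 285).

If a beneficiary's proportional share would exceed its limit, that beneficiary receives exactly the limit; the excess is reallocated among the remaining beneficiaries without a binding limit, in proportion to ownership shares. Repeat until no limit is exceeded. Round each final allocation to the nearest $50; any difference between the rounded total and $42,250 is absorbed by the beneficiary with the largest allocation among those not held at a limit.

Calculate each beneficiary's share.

Quinlan: $14,500 · Bergstrom: $7,900 · Andrade: $14,450 · Kowalski: $4,500 · Dube: $900

Combined ownership shares = 13,893.
Unconstrained shares: Quinlan 14,208.02; Bergstrom 7,706.15; Andrade 14,092.46; Kowalski 5,376.66; Dube 866.71.
Held at cap: Kowalski ($4,500); balance $37,750 reallocated over remaining ownership shares 12,125.
Shares after redistribution: Quinlan 14,545.81 → $14,550; Bergstrom 7,889.36 → $7,900; Andrade 14,427.51 → $14,450; Dube 887.32 → $900.
Rounding difference −$50 applied to Quinlan → $14,500.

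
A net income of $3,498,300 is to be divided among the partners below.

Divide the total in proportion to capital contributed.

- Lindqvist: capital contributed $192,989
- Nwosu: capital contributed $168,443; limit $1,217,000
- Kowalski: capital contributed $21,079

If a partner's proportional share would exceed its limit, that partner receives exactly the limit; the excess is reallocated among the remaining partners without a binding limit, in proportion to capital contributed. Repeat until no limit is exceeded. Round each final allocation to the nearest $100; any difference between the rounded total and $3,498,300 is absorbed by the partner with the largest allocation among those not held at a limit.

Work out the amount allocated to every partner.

Capital contributed total: 382,511.
Proportional shares (ignoring caps): Lindqvist 1,765,003.93; Nwosu 1,540,515.56; Kowalski 192,780.51.
Capped: Nwosu ($1,217,000); remaining pool $2,281,300 reallocated over remaining capital contributed 214,068.
Remaining shares: Lindqvist 2,056,663.33 → $2,056,700; Kowalski 224,636.67 → $224,600.

Lindqvist: $2,056,700; Nwosu: $1,217,000; Kowalski: $224,600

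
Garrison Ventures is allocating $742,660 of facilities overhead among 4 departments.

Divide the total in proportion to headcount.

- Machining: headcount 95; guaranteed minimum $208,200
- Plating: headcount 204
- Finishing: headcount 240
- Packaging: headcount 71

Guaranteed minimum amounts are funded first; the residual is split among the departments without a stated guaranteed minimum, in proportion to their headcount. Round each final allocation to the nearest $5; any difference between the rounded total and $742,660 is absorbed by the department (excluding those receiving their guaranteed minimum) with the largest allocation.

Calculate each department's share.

Machining: $208,200; Plating: $211,710; Finishing: $249,065; Packaging: $73,685

Minimums first: Machining $208,200. Balance $534,460.
Balance split over remaining headcount 515: Plating 211,708.43 → $211,710; Finishing 249,068.74 → $249,070; Packaging 73,682.83 → $73,685.
Rounding difference −$5 applied to Finishing → $249,065.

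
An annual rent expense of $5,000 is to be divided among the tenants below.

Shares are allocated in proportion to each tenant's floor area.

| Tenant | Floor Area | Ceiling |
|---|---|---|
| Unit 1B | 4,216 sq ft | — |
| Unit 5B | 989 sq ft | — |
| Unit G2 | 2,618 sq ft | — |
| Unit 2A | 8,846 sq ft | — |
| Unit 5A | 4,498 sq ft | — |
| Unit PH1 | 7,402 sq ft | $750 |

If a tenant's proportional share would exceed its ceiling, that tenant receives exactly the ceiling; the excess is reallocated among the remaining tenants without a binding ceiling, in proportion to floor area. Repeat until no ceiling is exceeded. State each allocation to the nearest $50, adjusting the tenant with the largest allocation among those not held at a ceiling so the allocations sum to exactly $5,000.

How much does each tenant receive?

Sum of floor area: 28,569.
Proportional shares (ignoring caps): Unit 1B 737.86; Unit 5B 173.09; Unit G2 458.19; Unit 2A 1,548.18; Unit 5A 787.22; Unit PH1 1,295.46.
Cap binds for Unit PH1 ($750); residual $4,250 reallocated over remaining floor area 21,167.
Remaining shares: Unit 1B 846.51 → $850; Unit 5B 198.58 → $200; Unit G2 525.65 → $550; Unit 2A 1,776.14 → $1,800; Unit 5A 903.13 → $900.
Rounding difference −$50 applied to Unit 2A → $1,750.

Unit 1B: $850 | Unit 5B: $200 | Unit G2: $550 | Unit 2A: $1,750 | Unit 5A: $900 | Unit PH1: $750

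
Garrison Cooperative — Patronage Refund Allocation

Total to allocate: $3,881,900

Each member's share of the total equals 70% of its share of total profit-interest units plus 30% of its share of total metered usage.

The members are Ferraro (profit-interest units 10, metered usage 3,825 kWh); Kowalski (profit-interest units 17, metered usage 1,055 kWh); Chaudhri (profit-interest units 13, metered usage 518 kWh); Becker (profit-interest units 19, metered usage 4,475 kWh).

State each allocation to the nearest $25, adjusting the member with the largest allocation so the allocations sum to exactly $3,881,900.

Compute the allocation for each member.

Ferraro: $911,750; Kowalski: $907,400; Chaudhri: $659,825; Becker: $1,402,925

Profit-interest units total 59; metered usage total 9,873.
Combined weights (70% profit-interest units + 30% metered usage): Ferraro 0.2349; Kowalski 0.2338; Chaudhri 0.1700; Becker 0.3614.
Raw shares: Ferraro 911,742.39; Kowalski 907,402.05; Chaudhri 659,834.43; Becker 1,402,921.13.
Rounded to nearest $25: Ferraro $911,750; Kowalski $907,400; Chaudhri $659,825; Becker $1,402,925. Sum = $3,881,900.
Rounded total matches; no reconciliation needed.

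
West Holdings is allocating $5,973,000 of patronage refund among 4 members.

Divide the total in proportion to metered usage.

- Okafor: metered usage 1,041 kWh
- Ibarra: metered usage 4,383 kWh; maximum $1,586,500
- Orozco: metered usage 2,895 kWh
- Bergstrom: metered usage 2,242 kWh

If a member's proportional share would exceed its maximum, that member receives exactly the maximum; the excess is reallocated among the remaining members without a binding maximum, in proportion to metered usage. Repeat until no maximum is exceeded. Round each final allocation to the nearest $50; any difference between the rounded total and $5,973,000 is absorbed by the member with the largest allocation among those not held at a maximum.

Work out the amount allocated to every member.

Combined metered usage = 10,561.
Unconstrained shares: Okafor 588,759.87; Ibarra 2,478,899.63; Orozco 1,637,329.32; Bergstrom 1,268,011.17.
Cap binds for Ibarra ($1,586,500); residual $4,386,500 reallocated over remaining metered usage 6,178.
Remaining shares: Okafor 739,130.22 → $739,150; Orozco 2,055,506.23 → $2,055,500; Bergstrom 1,591,863.55 → $1,591,850.

Okafor: $739,150 | Ibarra: $1,586,500 | Orozco: $2,055,500 | Bergstrom: $1,591,850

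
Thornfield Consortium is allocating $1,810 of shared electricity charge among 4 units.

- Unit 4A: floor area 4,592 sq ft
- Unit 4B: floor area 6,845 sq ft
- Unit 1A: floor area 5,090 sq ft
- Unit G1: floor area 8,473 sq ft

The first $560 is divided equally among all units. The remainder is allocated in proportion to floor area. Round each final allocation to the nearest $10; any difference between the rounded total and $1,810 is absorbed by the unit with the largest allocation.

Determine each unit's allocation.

Unit 4A: $370 · Unit 4B: $480 · Unit 1A: $390 · Unit G1: $570

First tranche $560 split equally: $140 each.
Remainder $1,250 by floor area (total 25,000): Unit 4A 229.60 → $230; Unit 4B 342.25 → $340; Unit 1A 254.50 → $250; Unit G1 423.65 → $420.
Rounding difference +$10 on remainder applied to Unit G1.
Totals: Unit 4A $140 + $230 = $370; Unit 4B $140 + $340 = $480; Unit 1A $140 + $250 = $390; Unit G1 $140 + $430 = $570.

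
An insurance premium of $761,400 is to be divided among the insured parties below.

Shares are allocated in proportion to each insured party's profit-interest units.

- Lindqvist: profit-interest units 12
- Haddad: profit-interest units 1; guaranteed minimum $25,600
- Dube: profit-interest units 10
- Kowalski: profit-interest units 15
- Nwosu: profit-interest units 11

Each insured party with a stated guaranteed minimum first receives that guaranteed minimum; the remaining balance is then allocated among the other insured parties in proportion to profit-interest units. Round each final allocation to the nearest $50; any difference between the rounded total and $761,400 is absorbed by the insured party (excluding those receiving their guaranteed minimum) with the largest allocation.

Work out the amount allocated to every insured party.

Lindqvist: $183,950 | Haddad: $25,600 | Dube: $153,300 | Kowalski: $229,950 | Nwosu: $168,600

Guaranteed amounts: Haddad $25,600. Remaining pool $735,800.
Remaining pool split over remaining profit-interest units 48: Lindqvist 183,950.00 → $183,950; Dube 153,291.67 → $153,300; Kowalski 229,937.50 → $229,950; Nwosu 168,620.83 → $168,600.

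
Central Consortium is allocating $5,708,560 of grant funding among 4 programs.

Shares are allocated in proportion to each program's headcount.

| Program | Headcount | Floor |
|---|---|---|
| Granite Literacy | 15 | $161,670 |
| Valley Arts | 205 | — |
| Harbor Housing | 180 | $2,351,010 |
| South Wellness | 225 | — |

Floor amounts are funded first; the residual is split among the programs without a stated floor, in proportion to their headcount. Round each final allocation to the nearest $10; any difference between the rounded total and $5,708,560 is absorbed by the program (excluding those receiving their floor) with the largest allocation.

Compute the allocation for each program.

Granite Literacy: $161,670; Valley Arts: $1,523,620; Harbor Housing: $2,351,010; South Wellness: $1,672,260

Fund the minimums — Granite Literacy $161,670; Harbor Housing $2,351,010. Residual $3,195,880.
Residual split over remaining headcount 430: Valley Arts 1,523,617.21 → $1,523,620; South Wellness 1,672,262.79 → $1,672,260.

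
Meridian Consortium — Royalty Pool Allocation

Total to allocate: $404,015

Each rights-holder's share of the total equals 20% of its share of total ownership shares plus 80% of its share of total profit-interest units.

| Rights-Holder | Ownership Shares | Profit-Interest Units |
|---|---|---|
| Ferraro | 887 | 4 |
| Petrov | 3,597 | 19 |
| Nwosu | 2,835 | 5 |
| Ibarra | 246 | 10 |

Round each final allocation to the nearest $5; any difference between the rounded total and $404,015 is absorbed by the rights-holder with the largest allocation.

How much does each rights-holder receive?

Ferraro: $43,495; Petrov: $200,025; Nwosu: $72,810; Ibarra: $87,685

Ownership shares total 7,565; profit-interest units total 38.
Composite weights (20% ownership shares + 80% profit-interest units): Ferraro 0.1077; Petrov 0.4951; Nwosu 0.1802; Ibarra 0.2170.
Raw shares: Ferraro 43,496.51; Petrov 200,026.14; Nwosu 72,808.99; Ibarra 87,683.36.
After rounding ($5): Ferraro $43,495; Petrov $200,025; Nwosu $72,810; Ibarra $87,685. Sum = $404,015.
Rounded total matches; no reconciliation needed.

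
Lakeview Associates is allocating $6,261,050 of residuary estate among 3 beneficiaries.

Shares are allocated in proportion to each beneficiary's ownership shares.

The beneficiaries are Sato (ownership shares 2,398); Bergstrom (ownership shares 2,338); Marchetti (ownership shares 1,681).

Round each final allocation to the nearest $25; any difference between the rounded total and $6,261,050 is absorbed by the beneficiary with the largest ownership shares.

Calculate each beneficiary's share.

Sato: $2,339,725; Bergstrom: $2,281,175; Marchetti: $1,640,150

Sum of ownership shares: 2,398 + 2,338 + 1,681 = 6,417.
Raw shares: Sato 2,339,722.28; Bergstrom 2,281,180.44; Marchetti 1,640,147.27.
After rounding ($25): Sato $2,339,725; Bergstrom $2,281,175; Marchetti $1,640,150. Sum = $6,261,050.
No rounding difference to absorb.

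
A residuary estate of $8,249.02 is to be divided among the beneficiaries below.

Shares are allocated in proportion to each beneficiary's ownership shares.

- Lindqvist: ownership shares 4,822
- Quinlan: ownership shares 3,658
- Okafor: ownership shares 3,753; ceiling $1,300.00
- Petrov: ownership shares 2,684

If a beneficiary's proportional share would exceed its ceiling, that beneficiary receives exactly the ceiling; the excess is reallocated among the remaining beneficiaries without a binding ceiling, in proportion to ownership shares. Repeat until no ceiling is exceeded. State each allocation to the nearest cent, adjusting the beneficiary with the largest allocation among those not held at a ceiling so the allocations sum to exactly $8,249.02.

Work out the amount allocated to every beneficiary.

Combined ownership shares = 14,917.
Unconstrained shares: Lindqvist 2,666.5398; Quinlan 2,022.8541; Okafor 2,075.3886; Petrov 1,484.2374.
Held at cap: Okafor ($1,300.00); residual $6,949.02 reallocated over remaining ownership shares 11,164.
Redistributed shares: Lindqvist 3,001.4488 → $3,001.45; Quinlan 2,276.9182 → $2,276.92; Petrov 1,670.6530 → $1,670.65.

Lindqvist: $3,001.45 · Quinlan: $2,276.92 · Okafor: $1,300.00 · Petrov: $1,670.65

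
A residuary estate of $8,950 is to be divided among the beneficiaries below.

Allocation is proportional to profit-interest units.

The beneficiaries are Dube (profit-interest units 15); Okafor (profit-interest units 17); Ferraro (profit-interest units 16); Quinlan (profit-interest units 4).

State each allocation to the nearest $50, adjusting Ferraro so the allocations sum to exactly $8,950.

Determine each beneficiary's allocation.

Dube: $2,600; Okafor: $2,950; Ferraro: $2,700; Quinlan: $700

Sum of profit-interest units: 52.
Raw shares: Dube 15/52 × $8,950 = 2,581.73; Okafor 17/52 × $8,950 = 2,925.96; Ferraro 16/52 × $8,950 = 2,753.85; Quinlan 4/52 × $8,950 = 688.46.
Rounded to nearest $50: Dube $2,600; Okafor $2,950; Ferraro $2,750; Quinlan $700. Sum = $9,000.
Difference $8,950 − $9,000 = −$50 applied to Ferraro: Ferraro becomes $2,700.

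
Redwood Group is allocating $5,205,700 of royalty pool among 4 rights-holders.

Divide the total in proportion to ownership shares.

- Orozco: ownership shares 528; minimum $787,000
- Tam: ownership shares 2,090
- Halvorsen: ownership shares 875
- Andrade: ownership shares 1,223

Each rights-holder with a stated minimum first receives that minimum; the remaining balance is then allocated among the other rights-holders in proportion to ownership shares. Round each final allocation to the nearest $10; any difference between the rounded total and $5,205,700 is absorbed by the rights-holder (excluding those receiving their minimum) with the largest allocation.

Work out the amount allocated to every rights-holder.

Orozco: $787,000 | Tam: $2,205,130 | Halvorsen: $923,200 | Andrade: $1,290,370

Guaranteed amounts: Orozco $787,000. Residual $4,418,700.
Residual split over remaining ownership shares 4,188: Tam 2,205,129.66 → $2,205,130; Halvorsen 923,200.21 → $923,200; Andrade 1,290,370.13 → $1,290,370.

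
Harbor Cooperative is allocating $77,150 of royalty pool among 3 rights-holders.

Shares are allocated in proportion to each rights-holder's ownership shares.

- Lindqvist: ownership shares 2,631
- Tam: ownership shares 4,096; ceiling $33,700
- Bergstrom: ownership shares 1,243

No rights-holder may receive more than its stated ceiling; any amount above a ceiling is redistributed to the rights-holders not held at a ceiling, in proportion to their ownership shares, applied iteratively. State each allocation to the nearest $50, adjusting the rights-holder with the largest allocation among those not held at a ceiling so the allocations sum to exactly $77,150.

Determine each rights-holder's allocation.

Total ownership shares = 7,970.
Pro-rata shares before constraints: Lindqvist 25,468.21; Tam 39,649.49; Bergstrom 12,032.30.
Capped: Tam ($33,700); residual $43,450 reallocated over remaining ownership shares 3,874.
Redistributed shares: Lindqvist 29,508.76 → $29,500; Bergstrom 13,941.24 → $13,950.

Lindqvist: $29,500 | Tam: $33,700 | Bergstrom: $13,950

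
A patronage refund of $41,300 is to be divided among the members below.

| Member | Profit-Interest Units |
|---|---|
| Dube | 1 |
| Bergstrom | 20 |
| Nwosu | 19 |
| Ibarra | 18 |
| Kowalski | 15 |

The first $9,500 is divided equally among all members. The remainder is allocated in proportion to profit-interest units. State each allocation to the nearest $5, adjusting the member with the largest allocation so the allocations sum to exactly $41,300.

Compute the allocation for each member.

Dube: $2,335 | Bergstrom: $10,615 | Nwosu: $10,175 | Ibarra: $9,740 | Kowalski: $8,435

Equal tier: $9,500 ÷ 5 = $1,900 apiece.
Remainder $31,800 by profit-interest units (total 73): Dube 435.62 → $435; Bergstrom 8,712.33 → $8,710; Nwosu 8,276.71 → $8,275; Ibarra 7,841.10 → $7,840; Kowalski 6,534.25 → $6,535.
Rounding difference +$5 on remainder applied to Bergstrom.
Totals: Dube $1,900 + $435 = $2,335; Bergstrom $1,900 + $8,715 = $10,615; Nwosu $1,900 + $8,275 = $10,175; Ibarra $1,900 + $7,840 = $9,740; Kowalski $1,900 + $6,535 = $8,435.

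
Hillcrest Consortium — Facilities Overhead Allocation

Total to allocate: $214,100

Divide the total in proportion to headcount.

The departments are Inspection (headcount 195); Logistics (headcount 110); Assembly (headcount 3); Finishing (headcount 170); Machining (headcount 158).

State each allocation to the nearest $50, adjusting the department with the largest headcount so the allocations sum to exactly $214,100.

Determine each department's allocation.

Combined headcount = 195 + 110 + 3 + 170 + 158 = 636.
Pro-rata amounts: Inspection 65,643.87; Logistics 37,029.87; Assembly 1,009.91; Finishing 57,227.99; Machining 53,188.36.
After rounding ($50): Inspection $65,650; Logistics $37,050; Assembly $1,000; Finishing $57,250; Machining $53,200. Sum = $214,150.
Difference $214,100 − $214,150 = −$50 applied to largest headcount (Inspection): Inspection becomes $65,600.

Inspection: $65,600 | Logistics: $37,050 | Assembly: $1,000 | Finishing: $57,250 | Machining: $53,200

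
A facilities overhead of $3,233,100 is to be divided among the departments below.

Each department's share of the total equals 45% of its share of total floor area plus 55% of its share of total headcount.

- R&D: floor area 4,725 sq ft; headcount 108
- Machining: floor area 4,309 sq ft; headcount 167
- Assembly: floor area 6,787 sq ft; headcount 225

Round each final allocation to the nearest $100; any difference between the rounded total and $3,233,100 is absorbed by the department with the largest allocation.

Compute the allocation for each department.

R&D: $818,600 · Machining: $990,200 · Assembly: $1,424,300

Totals — floor area 15,821, headcount 500.
Composite weights (45% floor area + 55% headcount): R&D 0.2532; Machining 0.3063; Assembly 0.4405.
Raw shares: R&D 818,602.04; Machining 990,174.98; Assembly 1,424,322.99.
At nearest $100: R&D $818,600; Machining $990,200; Assembly $1,424,300. Sum = $3,233,100.
No rounding difference to absorb.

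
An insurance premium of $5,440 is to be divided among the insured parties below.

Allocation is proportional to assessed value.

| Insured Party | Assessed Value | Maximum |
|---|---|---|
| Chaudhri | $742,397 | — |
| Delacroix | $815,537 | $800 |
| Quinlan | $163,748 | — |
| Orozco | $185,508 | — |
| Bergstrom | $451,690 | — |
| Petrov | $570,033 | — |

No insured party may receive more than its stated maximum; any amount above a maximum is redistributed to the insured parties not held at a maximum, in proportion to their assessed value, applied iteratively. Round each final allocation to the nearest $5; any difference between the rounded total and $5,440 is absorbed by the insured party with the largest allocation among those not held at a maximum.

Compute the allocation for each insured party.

Chaudhri: $1,635 | Delacroix: $800 | Quinlan: $360 | Orozco: $405 | Bergstrom: $990 | Petrov: $1,250

Combined assessed value = 2,928,913.
Pro-rata shares before constraints: Chaudhri 1,378.89; Delacroix 1,514.73; Quinlan 304.14; Orozco 344.55; Bergstrom 838.94; Petrov 1,058.75.
Capped: Delacroix ($800); remaining pool $4,640 reallocated over remaining assessed value 2,113,376.
Remaining shares: Chaudhri 1,629.96 → $1,630; Quinlan 359.52 → $360; Orozco 407.29 → $405; Bergstrom 991.70 → $990; Petrov 1,251.53 → $1,250.
Rounding difference +$5 applied to Chaudhri → $1,635.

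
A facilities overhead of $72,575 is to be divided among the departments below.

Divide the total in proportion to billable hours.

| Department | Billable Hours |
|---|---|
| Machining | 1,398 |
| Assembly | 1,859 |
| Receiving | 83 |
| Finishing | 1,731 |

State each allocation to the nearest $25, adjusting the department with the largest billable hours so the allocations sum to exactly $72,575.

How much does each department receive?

Total billable hours = 1,398 + 1,859 + 83 + 1,731 = 5,071.
Pro-rata amounts: Machining 20,007.86; Assembly 26,605.59; Receiving 1,187.88; Finishing 24,773.68.
Rounded to nearest $25: Machining $20,000; Assembly $26,600; Receiving $1,200; Finishing $24,775. Sum = $72,575.
No rounding difference to absorb.

Machining: $20,000 · Assembly: $26,600 · Receiving: $1,200 · Finishing: $24,775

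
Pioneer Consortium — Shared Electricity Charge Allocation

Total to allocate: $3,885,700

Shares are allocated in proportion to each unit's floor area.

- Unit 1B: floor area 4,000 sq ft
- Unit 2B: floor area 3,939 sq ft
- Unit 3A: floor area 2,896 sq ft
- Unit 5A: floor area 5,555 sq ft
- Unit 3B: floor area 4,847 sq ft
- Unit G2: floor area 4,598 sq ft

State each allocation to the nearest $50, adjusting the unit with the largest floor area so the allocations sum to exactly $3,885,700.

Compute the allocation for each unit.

Unit 1B: $601,600 | Unit 2B: $592,450 | Unit 3A: $435,550 | Unit 5A: $835,550 | Unit 3B: $729,000 | Unit G2: $691,550

Sum of floor area: 25,835.
Pro-rata amounts: Unit 1B 4,000/25,835 × $3,885,700 = 601,617.96; Unit 2B 3,939/25,835 × $3,885,700 = 592,443.29; Unit 3A 2,896/25,835 × $3,885,700 = 435,571.40; Unit 5A 5,555/25,835 × $3,885,700 = 835,496.94; Unit 3B 4,847/25,835 × $3,885,700 = 729,010.56; Unit G2 4,598/25,835 × $3,885,700 = 691,559.85.
Rounded to nearest $50: Unit 1B $601,600; Unit 2B $592,450; Unit 3A $435,550; Unit 5A $835,500; Unit 3B $729,000; Unit G2 $691,550. Sum = $3,885,650.
Difference $3,885,700 − $3,885,650 = +$50 applied to largest floor area (Unit 5A): Unit 5A becomes $835,550.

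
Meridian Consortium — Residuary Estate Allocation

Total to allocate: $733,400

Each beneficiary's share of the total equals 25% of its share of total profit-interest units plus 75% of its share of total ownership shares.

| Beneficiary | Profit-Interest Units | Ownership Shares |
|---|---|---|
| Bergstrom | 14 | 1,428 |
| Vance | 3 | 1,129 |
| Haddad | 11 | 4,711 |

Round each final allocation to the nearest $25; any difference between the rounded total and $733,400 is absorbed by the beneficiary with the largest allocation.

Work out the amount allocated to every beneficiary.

Bergstrom: $199,750 | Vance: $105,100 | Haddad: $428,550

Profit-interest units total 28; ownership shares total 7,268.
Composite weights (25% profit-interest units + 75% ownership shares): Bergstrom 0.2724; Vance 0.1433; Haddad 0.5844.
Proportional shares: Bergstrom 199,747.56; Vance 105,088.57; Haddad 428,563.87.
At nearest $25: Bergstrom $199,750; Vance $105,100; Haddad $428,575. Sum = $733,425.
Difference $733,400 − $733,425 = −$25 applied to largest allocation (Haddad): Haddad becomes $428,550.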